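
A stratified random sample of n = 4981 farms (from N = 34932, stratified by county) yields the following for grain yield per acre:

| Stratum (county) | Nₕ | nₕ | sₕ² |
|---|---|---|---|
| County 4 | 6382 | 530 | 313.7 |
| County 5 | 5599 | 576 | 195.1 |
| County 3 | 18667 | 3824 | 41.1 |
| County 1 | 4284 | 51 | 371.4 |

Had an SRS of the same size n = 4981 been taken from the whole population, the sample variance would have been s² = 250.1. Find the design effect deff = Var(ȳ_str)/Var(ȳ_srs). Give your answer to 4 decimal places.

Var(ȳ_str) = Σ Wₕ²(1−fₕ)sₕ²/nₕ with Wₕ = Nₕ/34932:
  County 4: (6382/34932)²·(1−530/6382)·313.7/530 = 0.018115606
  County 5: (5599/34932)²·(1−576/5599)·195.1/576 = 0.0078065928
  County 3: (18667/34932)²·(1−3824/18667)·41.1/3824 = 0.0024404687
  County 1: (4284/34932)²·(1−51/4284)·371.4/51 = 0.10822374
  → Var(ȳ_str) = 0.13658641.
Var(ȳ_srs) = (1 − 4981/34932)·250.1/4981 = 0.043051177.
deff = 0.13658641 / 0.043051177 = 3.1727.

3.1727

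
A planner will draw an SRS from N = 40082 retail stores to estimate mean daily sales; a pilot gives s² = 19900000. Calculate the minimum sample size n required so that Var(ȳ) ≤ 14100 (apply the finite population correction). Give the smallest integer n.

Without fpc, n₀ = s²/D = 19900000/14100 = 1411.3475.
With fpc, (1 − n/N)·s²/n ≤ D requires n ≥ n₀/(1 + n₀/N) = 1411.3475/(1 + 1411.3475/40082) = 1363.3422.
Rounding up, n = 1364.

1364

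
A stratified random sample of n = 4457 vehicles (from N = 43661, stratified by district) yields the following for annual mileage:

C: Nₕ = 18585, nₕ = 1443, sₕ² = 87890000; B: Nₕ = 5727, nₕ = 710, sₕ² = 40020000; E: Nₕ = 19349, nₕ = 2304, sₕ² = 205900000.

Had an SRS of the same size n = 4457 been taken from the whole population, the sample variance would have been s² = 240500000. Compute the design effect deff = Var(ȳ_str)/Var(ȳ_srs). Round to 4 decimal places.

0.5467

Var(ȳ_str) = Σ Wₕ²(1−fₕ)sₕ²/nₕ with Wₕ = Nₕ/43661:
  C: (18585/43661)²·(1−1443/18585)·87890000/1443 = 10179.111
  B: (5727/43661)²·(1−710/5727)·40020000/710 = 849.57684
  E: (19349/43661)²·(1−2304/19349)·205900000/2304 = 15461.159
  → Var(ȳ_str) = 26489.847.
Var(ȳ_srs) = (1 − 4457/43661)·240500000/4457 = 48451.714.
deff = 26489.847 / 48451.714 = 0.5467.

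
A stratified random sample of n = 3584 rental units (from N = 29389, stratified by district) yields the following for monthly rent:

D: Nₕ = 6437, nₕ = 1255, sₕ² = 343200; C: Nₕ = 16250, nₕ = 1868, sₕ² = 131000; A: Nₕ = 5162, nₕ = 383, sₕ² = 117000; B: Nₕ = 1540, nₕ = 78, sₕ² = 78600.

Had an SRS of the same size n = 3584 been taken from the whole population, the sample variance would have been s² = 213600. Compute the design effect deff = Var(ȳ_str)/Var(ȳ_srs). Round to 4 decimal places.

0.7814

Var(ȳ_str) = Σ Wₕ²(1−fₕ)sₕ²/nₕ with Wₕ = Nₕ/29389:
  D: (6437/29389)²·(1−1255/6437)·343200/1255 = 10.561239
  C: (16250/29389)²·(1−1868/16250)·131000/1868 = 18.975685
  A: (5162/29389)²·(1−383/5162)·117000/383 = 8.7251419
  B: (1540/29389)²·(1−78/1540)·78600/78 = 2.6267964
  → Var(ȳ_str) = 40.888862.
Var(ȳ_srs) = (1 − 3584/29389)·213600/3584 = 52.330189.
deff = 40.888862 / 52.330189 = 0.7814.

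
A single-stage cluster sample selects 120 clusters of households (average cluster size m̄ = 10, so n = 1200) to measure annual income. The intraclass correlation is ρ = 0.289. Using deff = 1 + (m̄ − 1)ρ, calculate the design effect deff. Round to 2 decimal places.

deff = 1 + (10 − 1)·0.289 = 1 + 2.601 = 3.601.

3.60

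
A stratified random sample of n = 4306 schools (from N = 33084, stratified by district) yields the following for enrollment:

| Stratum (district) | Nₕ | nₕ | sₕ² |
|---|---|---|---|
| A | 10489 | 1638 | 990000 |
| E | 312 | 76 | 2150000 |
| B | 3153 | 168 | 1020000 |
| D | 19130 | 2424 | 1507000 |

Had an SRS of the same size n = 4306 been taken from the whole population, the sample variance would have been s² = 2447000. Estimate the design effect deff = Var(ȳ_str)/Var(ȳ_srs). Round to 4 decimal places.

0.5804

Var(ȳ_str) = Σ Wₕ²(1−fₕ)sₕ²/nₕ with Wₕ = Nₕ/33084:
  A: (10489/33084)²·(1−1638/10489)·990000/1638 = 51.263907
  E: (312/33084)²·(1−76/312)·2150000/76 = 1.903073
  B: (3153/33084)²·(1−168/3153)·1020000/168 = 52.206331
  D: (19130/33084)²·(1−2424/19130)·1507000/2424 = 181.52317
  → Var(ȳ_str) = 286.89648.
Var(ȳ_srs) = (1 − 4306/33084)·2447000/4306 = 494.31358.
deff = 286.89648 / 494.31358 = 0.5804.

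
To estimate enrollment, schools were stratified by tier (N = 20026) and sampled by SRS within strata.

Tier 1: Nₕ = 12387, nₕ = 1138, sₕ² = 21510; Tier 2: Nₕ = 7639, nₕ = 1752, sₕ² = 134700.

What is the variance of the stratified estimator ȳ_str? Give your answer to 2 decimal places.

Var(ȳ_str) = Σₕ Wₕ²(1 − fₕ)sₕ²/nₕ with Wₕ = Nₕ/N, N = 20026.
Tier 1: Wₕ = 0.61854589; term = 0.61854589²·(1 − 0.09187051)·21510/1138 = 6.5673442.
Tier 2: Wₕ = 0.38145411; term = 0.38145411²·(1 − 0.22934939)·134700/1752 = 8.6213567.
Sum = 15.188701.

15.19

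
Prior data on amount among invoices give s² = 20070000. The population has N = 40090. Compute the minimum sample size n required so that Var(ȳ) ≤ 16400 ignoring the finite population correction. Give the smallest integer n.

Without fpc, n₀ = s²/D = 20070000/16400 = 1223.7805.
Rounding up, n = 1224.

1224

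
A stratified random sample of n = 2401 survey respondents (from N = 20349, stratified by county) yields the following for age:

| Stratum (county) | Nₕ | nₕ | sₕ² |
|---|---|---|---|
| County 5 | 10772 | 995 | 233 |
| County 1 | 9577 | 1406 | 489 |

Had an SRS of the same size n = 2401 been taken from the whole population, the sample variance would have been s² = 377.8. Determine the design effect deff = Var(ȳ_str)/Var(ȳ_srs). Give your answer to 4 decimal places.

Var(ȳ_str) = Σ Wₕ²(1−fₕ)sₕ²/nₕ with Wₕ = Nₕ/20349:
  County 5: (10772/20349)²·(1−995/10772)·233/995 = 0.059559173
  County 1: (9577/20349)²·(1−1406/9577)·489/1406 = 0.06572674
  → Var(ȳ_str) = 0.12528591.
Var(ȳ_srs) = (1 − 2401/20349)·377.8/2401 = 0.13878508.
deff = 0.12528591 / 0.13878508 = 0.9027.

0.9027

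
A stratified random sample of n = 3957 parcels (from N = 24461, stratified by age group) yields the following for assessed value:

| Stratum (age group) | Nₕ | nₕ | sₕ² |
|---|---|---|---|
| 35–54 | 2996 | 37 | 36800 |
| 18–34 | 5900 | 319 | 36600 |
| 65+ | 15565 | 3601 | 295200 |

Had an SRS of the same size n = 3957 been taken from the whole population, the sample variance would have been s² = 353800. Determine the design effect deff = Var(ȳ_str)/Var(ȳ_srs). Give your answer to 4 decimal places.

Var(ȳ_str) = Σ Wₕ²(1−fₕ)sₕ²/nₕ with Wₕ = Nₕ/24461:
  35–54: (2996/24461)²·(1−37/2996)·36800/37 = 14.736164
  18–34: (5900/24461)²·(1−319/5900)·36600/319 = 6.314021
  65+: (15565/24461)²·(1−3601/15565)·295200/3601 = 25.513518
  → Var(ȳ_str) = 46.563703.
Var(ȳ_srs) = (1 − 3957/24461)·353800/3957 = 74.94733.
deff = 46.563703 / 74.94733 = 0.6213.

0.6213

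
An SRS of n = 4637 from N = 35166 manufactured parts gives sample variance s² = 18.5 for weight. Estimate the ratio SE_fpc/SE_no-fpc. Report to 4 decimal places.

0.9317

f = n/N = 4637/35166 = 0.13186032.
SE_no-fpc = √(s²/n) = 0.063163664; SE_fpc = √((1−f)s²/n) = 0.058852121.
Ratio = √(1−f) = 0.93174014.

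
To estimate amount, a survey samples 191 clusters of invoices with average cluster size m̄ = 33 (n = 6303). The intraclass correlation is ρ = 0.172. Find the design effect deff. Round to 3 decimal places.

deff = 1 + (33 − 1)·0.172 = 1 + 5.504 = 6.504.

6.504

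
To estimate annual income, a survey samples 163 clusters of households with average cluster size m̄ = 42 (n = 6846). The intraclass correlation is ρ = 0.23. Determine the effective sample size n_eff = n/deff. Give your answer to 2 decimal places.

656.38

deff = 1 + (42 − 1)·0.23 = 1 + 9.43 = 10.43.
n_eff = 6846 / 10.43 = 656.38.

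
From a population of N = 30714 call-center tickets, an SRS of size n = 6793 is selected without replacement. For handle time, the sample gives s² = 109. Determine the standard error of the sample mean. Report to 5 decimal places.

Under SRS without replacement, Var(ȳ) = (1 − f)·s²/n with f = n/N = 6793/30714 = 0.22116950.
Var(ȳ) = (1 − 0.22116950)·109/6793 = 0.77883050·0.01604593 = 0.012497059.
SE(ȳ) = √(0.012497059) = 0.11179.

0.11179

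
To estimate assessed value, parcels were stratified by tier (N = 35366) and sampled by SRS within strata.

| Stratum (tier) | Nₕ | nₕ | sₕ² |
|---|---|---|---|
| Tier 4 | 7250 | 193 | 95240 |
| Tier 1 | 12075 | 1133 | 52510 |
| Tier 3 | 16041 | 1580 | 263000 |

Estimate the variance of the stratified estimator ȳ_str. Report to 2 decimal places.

55.95

Var(ȳ_str) = Σₕ Wₕ²(1 − fₕ)sₕ²/nₕ with Wₕ = Nₕ/N, N = 35366.
Tier 4: Wₕ = 0.20499915; term = 0.20499915²·(1 − 0.02662069)·95240/193 = 20.185909.
Tier 1: Wₕ = 0.34142962; term = 0.34142962²·(1 − 0.09383023)·52510/1133 = 4.8958046.
Tier 3: Wₕ = 0.45357123; term = 0.45357123²·(1 − 0.09849760)·263000/1580 = 30.871415.
Sum = 55.953129.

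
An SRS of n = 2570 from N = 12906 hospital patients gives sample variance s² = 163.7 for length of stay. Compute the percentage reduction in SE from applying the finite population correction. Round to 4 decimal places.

10.5088

f = n/N = 2570/12906 = 0.19913219.
SE_no-fpc = √(s²/n) = 0.25238165; SE_fpc = √((1−f)s²/n) = 0.22585941.
Ratio = √(1−f) = 0.89491218. Reduction = 100·(1 − 0.89491218) = 10.5088%.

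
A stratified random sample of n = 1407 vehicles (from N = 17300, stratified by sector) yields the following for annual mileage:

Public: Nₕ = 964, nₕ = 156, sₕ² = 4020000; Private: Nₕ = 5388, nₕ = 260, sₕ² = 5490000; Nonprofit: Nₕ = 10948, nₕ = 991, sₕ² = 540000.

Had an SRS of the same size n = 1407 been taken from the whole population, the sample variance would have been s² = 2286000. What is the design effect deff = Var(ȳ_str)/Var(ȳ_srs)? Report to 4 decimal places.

1.4839

Var(ȳ_str) = Σ Wₕ²(1−fₕ)sₕ²/nₕ with Wₕ = Nₕ/17300:
  Public: (964/17300)²·(1−156/964)·4020000/156 = 67.065265
  Private: (5388/17300)²·(1−260/5388)·5490000/260 = 1949.3167
  Nonprofit: (10948/17300)²·(1−991/10948)·540000/991 = 198.46832
  → Var(ȳ_str) = 2214.8503.
Var(ȳ_srs) = (1 − 1407/17300)·2286000/1407 = 1492.5947.
deff = 2214.8503 / 1492.5947 = 1.4839.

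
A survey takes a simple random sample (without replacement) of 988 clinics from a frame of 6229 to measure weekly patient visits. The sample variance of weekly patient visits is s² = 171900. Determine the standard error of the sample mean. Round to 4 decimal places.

Under SRS without replacement, Var(ȳ) = (1 − f)·s²/n with f = n/N = 988/6229 = 0.15861294.
Var(ȳ) = (1 − 0.15861294)·171900/988 = 0.84138706·173.98785 = 146.39113.
SE(ȳ) = √(146.39113) = 12.0992.

12.0992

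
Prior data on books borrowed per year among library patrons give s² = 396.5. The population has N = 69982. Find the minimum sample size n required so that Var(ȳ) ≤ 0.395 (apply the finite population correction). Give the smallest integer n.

Without fpc, n₀ = s²/D = 396.5/0.395 = 1003.7975.
With fpc, (1 − n/N)·s²/n ≤ D requires n ≥ n₀/(1 + n₀/N) = 1003.7975/(1 + 1003.7975/69982) = 989.6030.
Rounding up, n = 990.

990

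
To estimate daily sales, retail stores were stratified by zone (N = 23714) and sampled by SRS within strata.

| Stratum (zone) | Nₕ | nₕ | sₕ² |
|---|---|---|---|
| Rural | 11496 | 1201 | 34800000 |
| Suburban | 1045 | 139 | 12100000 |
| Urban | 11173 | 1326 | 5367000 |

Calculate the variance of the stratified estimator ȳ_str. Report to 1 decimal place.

7036.6

Var(ȳ_str) = Σₕ Wₕ²(1 − fₕ)sₕ²/nₕ with Wₕ = Nₕ/N, N = 23714.
Rural: Wₕ = 0.48477693; term = 0.48477693²·(1 − 0.10447112)·34800000/1201 = 6098.1726.
Suburban: Wₕ = 0.04406680; term = 0.04406680²·(1 − 0.13301435)·12100000/139 = 146.55662.
Urban: Wₕ = 0.47115628; term = 0.47115628²·(1 − 0.11867896)·5367000/1326 = 791.86688.
Sum = 7036.5961.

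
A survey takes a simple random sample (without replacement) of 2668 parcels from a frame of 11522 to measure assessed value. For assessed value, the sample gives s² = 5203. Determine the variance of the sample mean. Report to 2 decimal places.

1.50

Under SRS without replacement, Var(ȳ) = (1 − f)·s²/n with f = n/N = 2668/11522 = 0.23155702.
Var(ȳ) = (1 − 0.23155702)·5203/2668 = 0.76844298·1.9501499 = 1.498579.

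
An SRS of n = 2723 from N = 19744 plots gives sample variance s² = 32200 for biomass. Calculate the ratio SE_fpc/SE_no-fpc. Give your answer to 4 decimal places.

f = n/N = 2723/19744 = 0.13791532.
SE_no-fpc = √(s²/n) = 3.4387778; SE_fpc = √((1−f)s²/n) = 3.1928541.
Ratio = √(1−f) = 0.92848516.

0.9285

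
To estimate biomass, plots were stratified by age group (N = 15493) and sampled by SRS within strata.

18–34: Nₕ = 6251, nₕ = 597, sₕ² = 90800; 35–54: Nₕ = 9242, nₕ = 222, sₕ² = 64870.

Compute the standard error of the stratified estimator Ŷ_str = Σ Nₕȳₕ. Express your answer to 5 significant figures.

172440

Var(Ŷ_str) = Σₕ Nₕ²(1 − fₕ)sₕ²/nₕ.
18–34: 6251²·(1 − 597/6251)·90800/597 = 5.3754747 × 10^9.
35–54: 9242²·(1 − 222/9242)·64870/222 = 2.4359223 × 10^10.
Sum = 2.9734698 × 10^10.
SE = √(2.9734698 × 10^10) = 172440.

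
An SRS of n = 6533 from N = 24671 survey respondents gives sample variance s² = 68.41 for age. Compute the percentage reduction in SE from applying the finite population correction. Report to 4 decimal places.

f = n/N = 6533/24671 = 0.26480483.
SE_no-fpc = √(s²/n) = 0.10233012; SE_fpc = √((1−f)s²/n) = 0.087741446.
Ratio = √(1−f) = 0.85743523. Reduction = 100·(1 − 0.85743523) = 14.2565%.

14.2565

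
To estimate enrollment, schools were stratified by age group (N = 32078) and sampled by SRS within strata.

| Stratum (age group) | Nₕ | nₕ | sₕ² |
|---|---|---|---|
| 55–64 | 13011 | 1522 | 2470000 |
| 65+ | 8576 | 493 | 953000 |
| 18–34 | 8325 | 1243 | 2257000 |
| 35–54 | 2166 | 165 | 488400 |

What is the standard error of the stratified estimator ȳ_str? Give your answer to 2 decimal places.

Var(ȳ_str) = Σₕ Wₕ²(1 − fₕ)sₕ²/nₕ with Wₕ = Nₕ/N, N = 32078.
55–64: Wₕ = 0.40560509; term = 0.40560509²·(1 − 0.11697794)·2470000/1522 = 235.75485.
65+: Wₕ = 0.26734834; term = 0.26734834²·(1 − 0.05748601)·953000/493 = 130.22332.
18–34: Wₕ = 0.25952366; term = 0.25952366²·(1 − 0.14930931)·2257000/1243 = 104.03657.
35–54: Wₕ = 0.06752291; term = 0.06752291²·(1 − 0.07617729)·488400/165 = 12.467595.
Sum = 482.48234.
SE = √(482.48234) = 21.97.

21.97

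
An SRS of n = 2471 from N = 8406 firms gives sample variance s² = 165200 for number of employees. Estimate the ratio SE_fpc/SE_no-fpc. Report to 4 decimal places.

0.8403

f = n/N = 2471/8406 = 0.29395670.
SE_no-fpc = √(s²/n) = 8.1765227; SE_fpc = √((1−f)s²/n) = 6.8704363.
Ratio = √(1−f) = 0.84026383.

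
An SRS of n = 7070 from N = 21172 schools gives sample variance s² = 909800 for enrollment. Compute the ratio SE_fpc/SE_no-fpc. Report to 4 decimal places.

f = n/N = 7070/21172 = 0.33393161.
SE_no-fpc = √(s²/n) = 11.343923; SE_fpc = √((1−f)s²/n) = 9.2581171.
Ratio = √(1−f) = 0.81613013.

0.8161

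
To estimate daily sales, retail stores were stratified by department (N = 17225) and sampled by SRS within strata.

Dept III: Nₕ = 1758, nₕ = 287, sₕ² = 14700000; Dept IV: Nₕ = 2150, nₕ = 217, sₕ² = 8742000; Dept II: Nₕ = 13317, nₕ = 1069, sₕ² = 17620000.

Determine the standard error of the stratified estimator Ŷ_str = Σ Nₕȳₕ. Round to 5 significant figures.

Var(Ŷ_str) = Σₕ Nₕ²(1 − fₕ)sₕ²/nₕ.
Dept III: 1758²·(1 − 287/1758)·14700000/287 = 1.3245458 × 10^11.
Dept IV: 2150²·(1 − 217/2150)·8742000/217 = 1.6742541 × 10^11.
Dept II: 13317²·(1 − 1069/13317)·17620000/1069 = 2.6884365 × 10^12.
Sum = 2.9883165 × 10^12.
SE = √(2.9883165 × 10^12) = 1.7287 × 10^6.

1.7287 × 10^6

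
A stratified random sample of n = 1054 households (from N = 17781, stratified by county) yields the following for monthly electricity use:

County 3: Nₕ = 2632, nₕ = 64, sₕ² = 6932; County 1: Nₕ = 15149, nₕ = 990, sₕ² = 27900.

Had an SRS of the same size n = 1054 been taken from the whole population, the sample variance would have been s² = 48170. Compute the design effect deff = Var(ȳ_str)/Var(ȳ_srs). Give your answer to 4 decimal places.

Var(ȳ_str) = Σ Wₕ²(1−fₕ)sₕ²/nₕ with Wₕ = Nₕ/17781:
  County 3: (2632/17781)²·(1−64/2632)·6932/64 = 2.3155125
  County 1: (15149/17781)²·(1−990/15149)·27900/990 = 19.119353
  → Var(ȳ_str) = 21.434866.
Var(ȳ_srs) = (1 − 1054/17781)·48170/1054 = 42.993016.
deff = 21.434866 / 42.993016 = 0.4986.

0.4986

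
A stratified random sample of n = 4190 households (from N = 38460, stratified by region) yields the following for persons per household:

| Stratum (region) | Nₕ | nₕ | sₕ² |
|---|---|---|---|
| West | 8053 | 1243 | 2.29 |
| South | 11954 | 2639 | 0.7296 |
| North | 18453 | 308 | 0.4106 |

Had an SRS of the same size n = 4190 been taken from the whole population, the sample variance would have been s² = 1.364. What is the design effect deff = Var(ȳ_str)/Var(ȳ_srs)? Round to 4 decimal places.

1.3475

Var(ȳ_str) = Σ Wₕ²(1−fₕ)sₕ²/nₕ with Wₕ = Nₕ/38460:
  West: (8053/38460)²·(1−1243/8053)·2.29/1243 = 6.8304703 × 10^-5
  South: (11954/38460)²·(1−2639/11954)·0.7296/2639 = 2.0812439 × 10^-5
  North: (18453/38460)²·(1−308/18453)·0.4106/308 = 3.017683 × 10^-4
  → Var(ȳ_str) = 3.9088544 × 10^-4.
Var(ȳ_srs) = (1 − 4190/38460)·1.364/4190 = 2.9007157 × 10^-4.
deff = (3.9088544 × 10^-4) / (2.9007157 × 10^-4) = 1.3475.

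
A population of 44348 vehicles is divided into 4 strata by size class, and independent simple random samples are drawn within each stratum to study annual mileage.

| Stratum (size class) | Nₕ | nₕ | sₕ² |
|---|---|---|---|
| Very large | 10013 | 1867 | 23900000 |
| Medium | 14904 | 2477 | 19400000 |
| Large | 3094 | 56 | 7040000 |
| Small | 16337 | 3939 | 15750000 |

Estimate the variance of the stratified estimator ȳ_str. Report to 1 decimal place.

Var(ȳ_str) = Σₕ Wₕ²(1 − fₕ)sₕ²/nₕ with Wₕ = Nₕ/N, N = 44348.
Very large: Wₕ = 0.22578245; term = 0.22578245²·(1 − 0.18645761)·23900000/1867 = 530.90171.
Medium: Wₕ = 0.33606927; term = 0.33606927²·(1 − 0.16619699)·19400000/2477 = 737.55903.
Large: Wₕ = 0.06976639; term = 0.06976639²·(1 − 0.01809955)·7040000/56 = 600.82035.
Small: Wₕ = 0.36838189; term = 0.36838189²·(1 − 0.24110914)·15750000/3939 = 411.78492.
Sum = 2281.066.

2281.1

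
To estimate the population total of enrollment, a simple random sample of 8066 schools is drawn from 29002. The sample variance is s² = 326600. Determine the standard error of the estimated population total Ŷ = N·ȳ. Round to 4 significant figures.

156800

Var(Ŷ) = N²·Var(ȳ) = N²·(1 − n/N)·s²/n.
f = 8066/29002 = 0.27811875; Var(ȳ) = 0.72188125·326600/8066 = 29.229657.
Var(Ŷ) = 29002² · 29.229657 = 2.4585532 × 10^10.
SE(Ŷ) = √(2.4585532 × 10^10) = 156800.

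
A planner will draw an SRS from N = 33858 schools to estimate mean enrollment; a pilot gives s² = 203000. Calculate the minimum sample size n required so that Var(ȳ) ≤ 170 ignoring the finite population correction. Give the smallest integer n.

Without fpc, n₀ = s²/D = 203000/170 = 1194.1176.
Rounding up, n = 1195.

1195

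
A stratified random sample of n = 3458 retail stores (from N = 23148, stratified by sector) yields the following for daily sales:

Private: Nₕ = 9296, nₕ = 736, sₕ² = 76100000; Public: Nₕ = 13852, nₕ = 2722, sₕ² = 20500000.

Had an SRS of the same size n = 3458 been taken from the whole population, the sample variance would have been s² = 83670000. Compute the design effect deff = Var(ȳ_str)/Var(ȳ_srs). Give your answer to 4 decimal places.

Var(ȳ_str) = Σ Wₕ²(1−fₕ)sₕ²/nₕ with Wₕ = Nₕ/23148:
  Private: (9296/23148)²·(1−736/9296)·76100000/736 = 15354.998
  Public: (13852/23148)²·(1−2722/13852)·20500000/2722 = 2166.9378
  → Var(ȳ_str) = 17521.936.
Var(ȳ_srs) = (1 − 3458/23148)·83670000/3458 = 20581.5.
deff = 17521.936 / 20581.5 = 0.8513.

0.8513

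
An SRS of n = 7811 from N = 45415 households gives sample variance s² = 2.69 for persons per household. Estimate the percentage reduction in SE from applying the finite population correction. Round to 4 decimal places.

f = n/N = 7811/45415 = 0.17199163.
SE_no-fpc = √(s²/n) = 0.018557643; SE_fpc = √((1−f)s²/n) = 0.016886521.
Ratio = √(1−f) = 0.90994965. Reduction = 100·(1 − 0.90994965) = 9.0050%.

9.0050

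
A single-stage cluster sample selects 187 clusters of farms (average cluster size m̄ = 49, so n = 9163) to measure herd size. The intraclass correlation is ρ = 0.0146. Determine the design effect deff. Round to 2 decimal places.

1.70

deff = 1 + (49 − 1)·0.0146 = 1 + 0.7008 = 1.7008.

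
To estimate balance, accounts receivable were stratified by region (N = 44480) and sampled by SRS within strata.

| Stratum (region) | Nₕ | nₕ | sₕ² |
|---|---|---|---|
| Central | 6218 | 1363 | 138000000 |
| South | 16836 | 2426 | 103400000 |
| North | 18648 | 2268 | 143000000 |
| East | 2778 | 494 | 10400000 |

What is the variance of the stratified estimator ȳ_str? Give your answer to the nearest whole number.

Var(ȳ_str) = Σₕ Wₕ²(1 − fₕ)sₕ²/nₕ with Wₕ = Nₕ/N, N = 44480.
Central: Wₕ = 0.13979317; term = 0.13979317²·(1 − 0.21920232)·138000000/1363 = 1544.876.
South: Wₕ = 0.37850719; term = 0.37850719²·(1 − 0.14409598)·103400000/2426 = 5226.4053.
North: Wₕ = 0.41924460; term = 0.41924460²·(1 − 0.12162162)·143000000/2268 = 9734.409.
East: Wₕ = 0.06245504; term = 0.06245504²·(1 − 0.17782577)·10400000/494 = 67.515762.
Sum = 16573.206.

16573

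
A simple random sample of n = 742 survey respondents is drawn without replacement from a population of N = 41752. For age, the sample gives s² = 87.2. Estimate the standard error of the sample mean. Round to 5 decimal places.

0.33975

Under SRS without replacement, Var(ȳ) = (1 − f)·s²/n with f = n/N = 742/41752 = 0.01777160.
Var(ȳ) = (1 − 0.01777160)·87.2/742 = 0.98222840·0.11752022 = 0.11543169.
SE(ȳ) = √(0.11543169) = 0.33975.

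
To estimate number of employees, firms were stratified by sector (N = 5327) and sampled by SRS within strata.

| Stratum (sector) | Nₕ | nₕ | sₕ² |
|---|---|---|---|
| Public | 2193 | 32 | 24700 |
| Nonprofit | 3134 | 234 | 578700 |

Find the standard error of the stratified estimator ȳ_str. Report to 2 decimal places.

30.35

Var(ȳ_str) = Σₕ Wₕ²(1 − fₕ)sₕ²/nₕ with Wₕ = Nₕ/N, N = 5327.
Public: Wₕ = 0.41167637; term = 0.41167637²·(1 − 0.01459188)·24700/32 = 128.90655.
Nonprofit: Wₕ = 0.58832363; term = 0.58832363²·(1 − 0.07466496)·578700/234 = 792.08032.
Sum = 920.98687.
SE = √(920.98687) = 30.35.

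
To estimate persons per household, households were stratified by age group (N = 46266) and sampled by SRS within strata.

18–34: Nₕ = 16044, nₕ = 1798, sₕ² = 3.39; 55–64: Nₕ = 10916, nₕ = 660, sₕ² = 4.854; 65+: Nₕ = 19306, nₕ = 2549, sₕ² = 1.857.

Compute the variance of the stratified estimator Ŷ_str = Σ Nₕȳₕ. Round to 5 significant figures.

Var(Ŷ_str) = Σₕ Nₕ²(1 − fₕ)sₕ²/nₕ.
18–34: 16044²·(1 − 1798/16044)·3.39/1798 = 430938.81.
55–64: 10916²·(1 − 660/10916)·4.854/660 = 823374.43.
65+: 19306²·(1 − 2549/19306)·1.857/2549 = 235684.29.
Sum = 1.4899975 × 10^6.

1.4900 × 10^6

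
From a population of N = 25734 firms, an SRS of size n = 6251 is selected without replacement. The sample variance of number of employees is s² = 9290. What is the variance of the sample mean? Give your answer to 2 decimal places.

1.13

Under SRS without replacement, Var(ȳ) = (1 − f)·s²/n with f = n/N = 6251/25734 = 0.24290821.
Var(ȳ) = (1 − 0.24290821)·9290/6251 = 0.75709179·1.4861622 = 1.1251612.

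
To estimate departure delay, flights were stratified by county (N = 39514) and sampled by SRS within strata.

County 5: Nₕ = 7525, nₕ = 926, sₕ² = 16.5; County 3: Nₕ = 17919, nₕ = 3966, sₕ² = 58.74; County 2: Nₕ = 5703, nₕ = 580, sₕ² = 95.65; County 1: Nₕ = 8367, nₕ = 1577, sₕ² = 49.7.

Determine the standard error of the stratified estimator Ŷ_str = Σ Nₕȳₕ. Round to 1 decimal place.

3346.1

Var(Ŷ_str) = Σₕ Nₕ²(1 − fₕ)sₕ²/nₕ.
County 5: 7525²·(1 − 926/7525)·16.5/926 = 884825.42.
County 3: 17919²·(1 − 3966/17919)·58.74/3966 = 3.7030757 × 10^6.
County 2: 5703²·(1 − 580/5703)·95.65/580 = 4.8181987 × 10^6.
County 1: 8367²·(1 − 1577/8367)·49.7/1577 = 1.7904584 × 10^6.
Sum = 1.1196558 × 10^7.
SE = √(1.1196558 × 10^7) = 3346.1.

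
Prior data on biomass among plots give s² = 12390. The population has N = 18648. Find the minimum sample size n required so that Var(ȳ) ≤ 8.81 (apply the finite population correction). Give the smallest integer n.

1308

Without fpc, n₀ = s²/D = 12390/8.81 = 1406.3564.
With fpc, (1 − n/N)·s²/n ≤ D requires n ≥ n₀/(1 + n₀/N) = 1406.3564/(1 + 1406.3564/18648) = 1307.7325.
Rounding up, n = 1308.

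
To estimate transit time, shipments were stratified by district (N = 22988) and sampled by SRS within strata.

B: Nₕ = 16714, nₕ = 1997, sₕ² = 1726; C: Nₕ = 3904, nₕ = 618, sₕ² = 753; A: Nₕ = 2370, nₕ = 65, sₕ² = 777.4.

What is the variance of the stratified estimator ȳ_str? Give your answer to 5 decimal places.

0.55553

Var(ȳ_str) = Σₕ Wₕ²(1 − fₕ)sₕ²/nₕ with Wₕ = Nₕ/N, N = 22988.
B: Wₕ = 0.72707500; term = 0.72707500²·(1 − 0.11948067)·1726/1997 = 0.40230927.
C: Wₕ = 0.16982774; term = 0.16982774²·(1 − 0.15829918)·753/618 = 0.029578864.
A: Wₕ = 0.10309727; term = 0.10309727²·(1 − 0.02742616)·777.4/65 = 0.12363689.
Sum = 0.55552502.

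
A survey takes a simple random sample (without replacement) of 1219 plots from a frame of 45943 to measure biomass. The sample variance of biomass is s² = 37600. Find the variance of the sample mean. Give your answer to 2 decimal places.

30.03

Under SRS without replacement, Var(ȳ) = (1 − f)·s²/n with f = n/N = 1219/45943 = 0.02653288.
Var(ȳ) = (1 − 0.02653288)·37600/1219 = 0.97346712·30.844955 = 30.026549.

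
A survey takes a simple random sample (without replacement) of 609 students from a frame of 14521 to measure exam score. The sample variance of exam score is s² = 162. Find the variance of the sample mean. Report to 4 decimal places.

0.2549

Under SRS without replacement, Var(ȳ) = (1 − f)·s²/n with f = n/N = 609/14521 = 0.04193926.
Var(ȳ) = (1 − 0.04193926)·162/609 = 0.95806074·0.26600985 = 0.2548536.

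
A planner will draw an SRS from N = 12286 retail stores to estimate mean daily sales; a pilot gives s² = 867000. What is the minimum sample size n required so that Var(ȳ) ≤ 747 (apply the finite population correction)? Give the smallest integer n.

1061

Without fpc, n₀ = s²/D = 867000/747 = 1160.6426.
With fpc, (1 − n/N)·s²/n ≤ D requires n ≥ n₀/(1 + n₀/N) = 1160.6426/(1 + 1160.6426/12286) = 1060.4621.
Rounding up, n = 1061.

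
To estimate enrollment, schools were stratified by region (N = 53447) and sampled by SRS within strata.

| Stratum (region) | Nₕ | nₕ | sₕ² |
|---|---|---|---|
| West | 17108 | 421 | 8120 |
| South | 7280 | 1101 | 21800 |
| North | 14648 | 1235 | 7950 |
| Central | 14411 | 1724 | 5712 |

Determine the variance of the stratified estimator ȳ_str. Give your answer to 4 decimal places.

Var(ȳ_str) = Σₕ Wₕ²(1 − fₕ)sₕ²/nₕ with Wₕ = Nₕ/N, N = 53447.
West: Wₕ = 0.32009280; term = 0.32009280²·(1 − 0.02460837)·8120/421 = 1.9275461.
South: Wₕ = 0.13620970; term = 0.13620970²·(1 − 0.15123626)·21800/1101 = 0.31179711.
North: Wₕ = 0.27406590; term = 0.27406590²·(1 − 0.08431185)·7950/1235 = 0.44274918.
Central: Wₕ = 0.26963160; term = 0.26963160²·(1 − 0.11963084)·5712/1724 = 0.2120593.
Sum = 2.8941517.

2.8942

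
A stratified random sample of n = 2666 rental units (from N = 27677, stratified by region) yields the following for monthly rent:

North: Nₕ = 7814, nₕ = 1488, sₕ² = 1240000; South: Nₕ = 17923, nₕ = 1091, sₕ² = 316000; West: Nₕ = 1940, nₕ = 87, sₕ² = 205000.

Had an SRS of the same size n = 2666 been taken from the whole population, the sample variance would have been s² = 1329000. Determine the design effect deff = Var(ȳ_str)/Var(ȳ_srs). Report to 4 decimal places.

Var(ȳ_str) = Σ Wₕ²(1−fₕ)sₕ²/nₕ with Wₕ = Nₕ/27677:
  North: (7814/27677)²·(1−1488/7814)·1240000/1488 = 53.775359
  South: (17923/27677)²·(1−1091/17923)·316000/1091 = 114.06981
  West: (1940/27677)²·(1−87/1940)·205000/87 = 11.057927
  → Var(ȳ_str) = 178.9031.
Var(ȳ_srs) = (1 − 2666/27677)·1329000/2666 = 450.48141.
deff = 178.9031 / 450.48141 = 0.3971.

0.3971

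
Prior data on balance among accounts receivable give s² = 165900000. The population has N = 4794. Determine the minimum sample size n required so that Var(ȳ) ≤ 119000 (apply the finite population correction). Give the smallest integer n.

1081

Without fpc, n₀ = s²/D = 165900000/119000 = 1394.1176.
With fpc, (1 − n/N)·s²/n ≤ D requires n ≥ n₀/(1 + n₀/N) = 1394.1176/(1 + 1394.1176/4794) = 1080.0376.
Rounding up, n = 1081.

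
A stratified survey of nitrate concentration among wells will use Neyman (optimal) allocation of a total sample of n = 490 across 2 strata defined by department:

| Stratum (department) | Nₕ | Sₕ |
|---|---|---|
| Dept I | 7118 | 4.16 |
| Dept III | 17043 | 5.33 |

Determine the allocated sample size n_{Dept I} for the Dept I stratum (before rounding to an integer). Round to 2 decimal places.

120.46

Neyman allocation: nₕ = n·NₕSₕ / Σⱼ NⱼSⱼ.
Σ NⱼSⱼ = 7118·4.16 + 17043·5.33 = 120450.07.
n_{Dept I} = 490·7118·4.16 / 120450.07 = 120.46.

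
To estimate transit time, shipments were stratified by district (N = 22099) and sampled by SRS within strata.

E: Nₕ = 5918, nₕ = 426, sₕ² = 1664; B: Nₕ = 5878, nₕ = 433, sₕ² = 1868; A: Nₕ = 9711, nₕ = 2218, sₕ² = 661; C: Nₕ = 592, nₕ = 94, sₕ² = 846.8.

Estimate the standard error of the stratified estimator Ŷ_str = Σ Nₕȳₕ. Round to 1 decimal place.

17010.9

Var(Ŷ_str) = Σₕ Nₕ²(1 − fₕ)sₕ²/nₕ.
E: 5918²·(1 − 426/5918)·1664/426 = 1.2695483 × 10^8.
B: 5878²·(1 − 433/5878)·1868/433 = 1.3807544 × 10^8.
A: 9711²·(1 − 2218/9711)·661/2218 = 2.1685009 × 10^7.
C: 592²·(1 − 94/592)·846.8/94 = 2.6558531 × 10^6.
Sum = 2.8937113 × 10^8.
SE = √(2.8937113 × 10^8) = 17010.9.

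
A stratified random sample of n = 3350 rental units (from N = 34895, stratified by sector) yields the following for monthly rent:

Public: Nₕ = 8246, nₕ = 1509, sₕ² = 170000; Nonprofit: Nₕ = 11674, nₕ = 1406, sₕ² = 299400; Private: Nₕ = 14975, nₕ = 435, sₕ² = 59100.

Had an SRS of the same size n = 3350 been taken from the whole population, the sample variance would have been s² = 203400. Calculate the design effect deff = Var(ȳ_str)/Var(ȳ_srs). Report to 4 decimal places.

0.9182

Var(ȳ_str) = Σ Wₕ²(1−fₕ)sₕ²/nₕ with Wₕ = Nₕ/34895:
  Public: (8246/34895)²·(1−1509/8246)·170000/1509 = 5.1397637
  Nonprofit: (11674/34895)²·(1−1406/11674)·299400/1406 = 20.962623
  Private: (14975/34895)²·(1−435/14975)·59100/435 = 24.294225
  → Var(ȳ_str) = 50.396612.
Var(ȳ_srs) = (1 − 3350/34895)·203400/3350 = 54.887503.
deff = 50.396612 / 54.887503 = 0.9182.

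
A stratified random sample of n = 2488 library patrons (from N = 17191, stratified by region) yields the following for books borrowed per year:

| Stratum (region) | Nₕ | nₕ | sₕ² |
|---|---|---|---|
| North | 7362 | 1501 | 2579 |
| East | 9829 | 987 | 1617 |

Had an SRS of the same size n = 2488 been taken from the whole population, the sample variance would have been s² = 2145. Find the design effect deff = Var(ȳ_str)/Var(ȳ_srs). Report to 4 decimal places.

Var(ȳ_str) = Σ Wₕ²(1−fₕ)sₕ²/nₕ with Wₕ = Nₕ/17191:
  North: (7362/17191)²·(1−1501/7362)·2579/1501 = 0.25086259
  East: (9829/17191)²·(1−987/9829)·1617/987 = 0.48178185
  → Var(ȳ_str) = 0.73264444.
Var(ȳ_srs) = (1 − 2488/17191)·2145/2488 = 0.73736367.
deff = 0.73264444 / 0.73736367 = 0.9936.

0.9936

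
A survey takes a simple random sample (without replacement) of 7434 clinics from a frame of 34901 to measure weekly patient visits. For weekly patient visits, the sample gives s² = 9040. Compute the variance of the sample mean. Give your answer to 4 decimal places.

0.9570

Under SRS without replacement, Var(ȳ) = (1 − f)·s²/n with f = n/N = 7434/34901 = 0.21300249.
Var(ȳ) = (1 − 0.21300249)·9040/7434 = 0.78699751·1.2160344 = 0.95701607.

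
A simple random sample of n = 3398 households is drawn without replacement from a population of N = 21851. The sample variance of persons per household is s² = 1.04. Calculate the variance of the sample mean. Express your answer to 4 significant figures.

Under SRS without replacement, Var(ȳ) = (1 − f)·s²/n with f = n/N = 3398/21851 = 0.15550776.
Var(ȳ) = (1 − 0.15550776)·1.04/3398 = 0.84449224·3.0606239 × 10^-4 = 2.5846731 × 10^-4.

2.585 × 10^-4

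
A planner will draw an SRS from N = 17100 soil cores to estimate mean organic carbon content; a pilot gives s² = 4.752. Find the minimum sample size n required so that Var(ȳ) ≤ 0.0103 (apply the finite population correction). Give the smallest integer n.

Without fpc, n₀ = s²/D = 4.752/0.0103 = 461.3592.
With fpc, (1 − n/N)·s²/n ≤ D requires n ≥ n₀/(1 + n₀/N) = 461.3592/(1 + 461.3592/17100) = 449.2387.
Rounding up, n = 450.

450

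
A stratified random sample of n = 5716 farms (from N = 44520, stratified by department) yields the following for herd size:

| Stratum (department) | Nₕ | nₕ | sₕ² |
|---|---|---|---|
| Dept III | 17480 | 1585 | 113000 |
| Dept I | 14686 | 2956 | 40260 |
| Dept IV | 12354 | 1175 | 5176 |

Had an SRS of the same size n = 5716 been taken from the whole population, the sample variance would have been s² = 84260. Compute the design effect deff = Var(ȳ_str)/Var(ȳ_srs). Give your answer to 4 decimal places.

0.8939

Var(ȳ_str) = Σ Wₕ²(1−fₕ)sₕ²/nₕ with Wₕ = Nₕ/44520:
  Dept III: (17480/44520)²·(1−1585/17480)·113000/1585 = 9.9940341
  Dept I: (14686/44520)²·(1−2956/14686)·40260/2956 = 1.1837516
  Dept IV: (12354/44520)²·(1−1175/12354)·5176/1175 = 0.30694223
  → Var(ȳ_str) = 11.484728.
Var(ȳ_srs) = (1 − 5716/44520)·84260/5716 = 12.848445.
deff = 11.484728 / 12.848445 = 0.8939.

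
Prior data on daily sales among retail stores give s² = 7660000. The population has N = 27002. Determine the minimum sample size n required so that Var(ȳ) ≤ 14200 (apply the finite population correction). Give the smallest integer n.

Without fpc, n₀ = s²/D = 7660000/14200 = 539.4366.
With fpc, (1 − n/N)·s²/n ≤ D requires n ≥ n₀/(1 + n₀/N) = 539.4366/(1 + 539.4366/27002) = 528.8710.
Rounding up, n = 529.

529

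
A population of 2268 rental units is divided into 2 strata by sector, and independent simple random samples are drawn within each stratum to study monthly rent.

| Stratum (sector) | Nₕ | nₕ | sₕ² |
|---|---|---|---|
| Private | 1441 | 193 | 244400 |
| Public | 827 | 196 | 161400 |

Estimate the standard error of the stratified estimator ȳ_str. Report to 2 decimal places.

Var(ȳ_str) = Σₕ Wₕ²(1 − fₕ)sₕ²/nₕ with Wₕ = Nₕ/N, N = 2268.
Private: Wₕ = 0.63536155; term = 0.63536155²·(1 − 0.13393477)·244400/193 = 442.72736.
Public: Wₕ = 0.36463845; term = 0.36463845²·(1 − 0.23700121)·161400/196 = 83.540338.
Sum = 526.2677.
SE = √(526.2677) = 22.94.

22.94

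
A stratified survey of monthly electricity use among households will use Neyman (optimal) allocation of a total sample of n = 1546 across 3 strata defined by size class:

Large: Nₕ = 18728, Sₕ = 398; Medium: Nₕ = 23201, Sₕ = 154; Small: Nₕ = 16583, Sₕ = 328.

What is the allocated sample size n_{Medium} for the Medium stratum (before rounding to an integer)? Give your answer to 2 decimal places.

Neyman allocation: nₕ = n·NₕSₕ / Σⱼ NⱼSⱼ.
Σ NⱼSⱼ = 18728·398 + 23201·154 + 16583·328 = 1.6465922 × 10^7.
n_{Medium} = 1546·23201·154 / (1.6465922 × 10^7) = 335.47.

335.47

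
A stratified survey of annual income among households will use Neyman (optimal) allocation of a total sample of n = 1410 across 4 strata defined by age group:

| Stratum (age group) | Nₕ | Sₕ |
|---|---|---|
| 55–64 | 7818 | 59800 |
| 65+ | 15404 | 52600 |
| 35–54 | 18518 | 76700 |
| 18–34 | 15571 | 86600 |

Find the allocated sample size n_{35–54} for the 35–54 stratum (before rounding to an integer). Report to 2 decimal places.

494.91

Neyman allocation: nₕ = n·NₕSₕ / Σⱼ NⱼSⱼ.
Σ NⱼSⱼ = 7818·59800 + 15404·52600 + 18518·76700 + 15571·86600 = 4.046546 × 10^9.
n_{35–54} = 1410·18518·76700 / (4.046546 × 10^9) = 494.91.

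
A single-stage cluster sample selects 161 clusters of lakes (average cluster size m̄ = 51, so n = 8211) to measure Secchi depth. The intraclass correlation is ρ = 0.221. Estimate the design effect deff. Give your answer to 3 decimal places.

12.050

deff = 1 + (51 − 1)·0.221 = 1 + 11.05 = 12.05.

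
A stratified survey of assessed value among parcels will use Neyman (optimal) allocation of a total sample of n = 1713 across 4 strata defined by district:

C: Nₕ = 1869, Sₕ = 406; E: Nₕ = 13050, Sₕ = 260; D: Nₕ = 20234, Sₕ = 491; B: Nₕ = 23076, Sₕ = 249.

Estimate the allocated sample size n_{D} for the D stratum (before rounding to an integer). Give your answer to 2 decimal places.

858.10

Neyman allocation: nₕ = n·NₕSₕ / Σⱼ NⱼSⱼ.
Σ NⱼSⱼ = 1869·406 + 13050·260 + 20234·491 + 23076·249 = 1.9832632 × 10^7.
n_{D} = 1713·20234·491 / (1.9832632 × 10^7) = 858.10.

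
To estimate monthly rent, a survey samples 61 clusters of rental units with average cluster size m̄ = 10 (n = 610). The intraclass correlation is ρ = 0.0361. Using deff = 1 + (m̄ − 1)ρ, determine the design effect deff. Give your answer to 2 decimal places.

deff = 1 + (10 − 1)·0.0361 = 1 + 0.3249 = 1.3249.

1.32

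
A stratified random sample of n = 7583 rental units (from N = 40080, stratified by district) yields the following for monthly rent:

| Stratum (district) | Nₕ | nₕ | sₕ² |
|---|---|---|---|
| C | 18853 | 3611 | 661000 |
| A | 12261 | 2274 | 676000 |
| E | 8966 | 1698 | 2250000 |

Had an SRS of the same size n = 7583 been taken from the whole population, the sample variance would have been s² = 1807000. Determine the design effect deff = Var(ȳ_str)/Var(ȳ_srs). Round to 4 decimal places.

0.5650

Var(ȳ_str) = Σ Wₕ²(1−fₕ)sₕ²/nₕ with Wₕ = Nₕ/40080:
  C: (18853/40080)²·(1−3611/18853)·661000/3611 = 32.744697
  A: (12261/40080)²·(1−2274/12261)·676000/2274 = 22.660096
  E: (8966/40080)²·(1−1698/8966)·2250000/1698 = 53.753044
  → Var(ȳ_str) = 109.15784.
Var(ȳ_srs) = (1 − 7583/40080)·1807000/7583 = 193.21136.
deff = 109.15784 / 193.21136 = 0.5650.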